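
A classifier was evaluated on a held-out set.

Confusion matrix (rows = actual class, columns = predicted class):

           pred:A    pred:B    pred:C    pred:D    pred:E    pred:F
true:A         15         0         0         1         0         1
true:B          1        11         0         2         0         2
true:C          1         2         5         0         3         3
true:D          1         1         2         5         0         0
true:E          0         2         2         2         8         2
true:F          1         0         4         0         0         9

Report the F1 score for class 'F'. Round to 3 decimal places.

Treat 'F' as positive and all other classes as negative.
F1 score = 2·TP/(2·TP+FP+FN).
F: TP=9, FP=1+2+3+0+2=8, FN=1+0+4+0+0=5 → 18/31 = 0.5806

0.581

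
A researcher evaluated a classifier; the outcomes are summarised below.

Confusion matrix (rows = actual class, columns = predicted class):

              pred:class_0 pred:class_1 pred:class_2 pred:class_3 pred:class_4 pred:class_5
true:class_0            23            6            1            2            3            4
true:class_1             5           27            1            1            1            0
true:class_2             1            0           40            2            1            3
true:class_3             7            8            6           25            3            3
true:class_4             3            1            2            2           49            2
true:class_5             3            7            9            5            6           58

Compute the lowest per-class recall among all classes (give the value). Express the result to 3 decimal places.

0.481

Per-class recall (TP/(TP+FN)):
  class_0: TP=23, FN=6+1+2+3+4=16 → 23/39 = 0.5897
  class_1: TP=27, FN=5+1+1+1+0=8 → 27/35 = 0.7714
  class_2: TP=40, FN=1+0+2+1+3=7 → 40/47 = 0.8511
  class_3: TP=25, FN=7+8+6+3+3=27 → 25/52 = 0.4808
  class_4: TP=49, FN=3+1+2+2+2=10 → 49/59 = 0.8305
  class_5: TP=58, FN=3+7+9+5+6=30 → 58/88 = 0.6591
Lowest is class 'class_3' with recall = 0.481.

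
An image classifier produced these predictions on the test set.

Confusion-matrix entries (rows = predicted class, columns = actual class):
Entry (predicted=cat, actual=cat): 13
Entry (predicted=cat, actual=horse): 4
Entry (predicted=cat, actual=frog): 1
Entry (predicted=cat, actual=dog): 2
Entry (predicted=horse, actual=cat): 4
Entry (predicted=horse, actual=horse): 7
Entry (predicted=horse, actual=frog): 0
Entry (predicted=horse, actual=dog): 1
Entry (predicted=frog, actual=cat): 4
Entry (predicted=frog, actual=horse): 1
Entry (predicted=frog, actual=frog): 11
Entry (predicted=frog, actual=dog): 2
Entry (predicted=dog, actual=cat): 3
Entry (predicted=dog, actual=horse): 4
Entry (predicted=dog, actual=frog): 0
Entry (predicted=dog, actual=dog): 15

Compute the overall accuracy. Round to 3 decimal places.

Accuracy = trace / total = (13+7+11+15=46) / 72 = 46/72 = 0.639

0.639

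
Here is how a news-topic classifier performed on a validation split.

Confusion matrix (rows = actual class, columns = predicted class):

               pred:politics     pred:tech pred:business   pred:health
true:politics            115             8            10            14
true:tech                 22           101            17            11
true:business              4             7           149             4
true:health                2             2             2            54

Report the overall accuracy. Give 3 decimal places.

0.803

Accuracy = trace / total = (115+101+149+54=419) / 522 = 419/522 = 0.803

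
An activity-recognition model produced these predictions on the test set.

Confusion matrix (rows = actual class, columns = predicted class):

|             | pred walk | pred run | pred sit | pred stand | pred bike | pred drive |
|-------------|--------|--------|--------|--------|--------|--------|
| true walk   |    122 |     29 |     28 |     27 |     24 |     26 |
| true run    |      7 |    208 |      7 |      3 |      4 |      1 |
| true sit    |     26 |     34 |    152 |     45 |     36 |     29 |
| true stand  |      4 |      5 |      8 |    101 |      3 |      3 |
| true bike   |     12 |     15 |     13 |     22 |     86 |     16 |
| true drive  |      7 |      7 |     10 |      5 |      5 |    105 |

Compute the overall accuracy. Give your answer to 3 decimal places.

0.627

Accuracy = trace / total = (122+208+152+101+86+105=774) / 1235 = 774/1235 = 0.627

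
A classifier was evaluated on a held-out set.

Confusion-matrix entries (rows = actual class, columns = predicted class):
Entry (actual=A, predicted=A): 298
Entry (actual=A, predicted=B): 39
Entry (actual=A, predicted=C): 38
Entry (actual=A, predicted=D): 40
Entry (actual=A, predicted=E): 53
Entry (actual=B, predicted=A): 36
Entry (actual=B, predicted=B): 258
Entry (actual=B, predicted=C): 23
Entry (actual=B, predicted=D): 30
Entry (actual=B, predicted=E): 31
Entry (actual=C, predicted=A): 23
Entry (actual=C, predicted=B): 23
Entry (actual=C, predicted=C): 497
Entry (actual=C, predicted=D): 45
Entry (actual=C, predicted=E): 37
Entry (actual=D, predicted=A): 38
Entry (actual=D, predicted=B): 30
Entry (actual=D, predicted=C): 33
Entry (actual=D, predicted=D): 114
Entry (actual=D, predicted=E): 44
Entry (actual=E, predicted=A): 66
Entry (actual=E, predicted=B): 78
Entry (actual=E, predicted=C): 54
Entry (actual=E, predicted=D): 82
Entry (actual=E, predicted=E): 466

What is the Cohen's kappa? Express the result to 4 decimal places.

0.5650

Observed agreement pₒ = trace/N = 1633/2476 = 0.65953
Expected agreement pₑ = Σ (rowᵢ·colᵢ)/N² = (468·461 + 378·428 + 625·645 + 259·311 + 746·631)/2476² = 0.21726
κ = (pₒ − pₑ)/(1 − pₑ) = (0.65953 − 0.21726)/(1 − 0.21726) = 0.5650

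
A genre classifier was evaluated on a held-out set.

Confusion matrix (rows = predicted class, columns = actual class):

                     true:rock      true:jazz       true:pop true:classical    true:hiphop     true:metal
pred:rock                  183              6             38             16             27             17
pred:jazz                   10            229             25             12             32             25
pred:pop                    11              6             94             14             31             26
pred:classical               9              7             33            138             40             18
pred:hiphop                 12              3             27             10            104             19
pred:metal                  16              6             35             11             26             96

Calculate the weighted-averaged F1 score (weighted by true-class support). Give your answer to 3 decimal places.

Per-class F1 score (2·TP/(2·TP+FP+FN)):
  rock: TP=183, FP=6+38+16+27+17=104, FN=10+11+9+12+16=58 → 366/528 = 0.6932
  jazz: TP=229, FP=10+25+12+32+25=104, FN=6+6+7+3+6=28 → 458/590 = 0.7763
  pop: TP=94, FP=11+6+14+31+26=88, FN=38+25+33+27+35=158 → 188/434 = 0.4332
  classical: TP=138, FP=9+7+33+40+18=107, FN=16+12+14+10+11=63 → 276/446 = 0.6188
  hiphop: TP=104, FP=12+3+27+10+19=71, FN=27+32+31+40+26=156 → 208/435 = 0.4782
  metal: TP=96, FP=16+6+35+11+26=94, FN=17+25+26+18+19=105 → 192/391 = 0.4910
Weighted-F1 score = Σ (supportᵢ/N)·F1 scoreᵢ with N=1412: (241/1412)·0.6932 + (257/1412)·0.7763 + (252/1412)·0.4332 + (201/1412)·0.6188 + (260/1412)·0.4782 + (201/1412)·0.4910 = 0.583

0.583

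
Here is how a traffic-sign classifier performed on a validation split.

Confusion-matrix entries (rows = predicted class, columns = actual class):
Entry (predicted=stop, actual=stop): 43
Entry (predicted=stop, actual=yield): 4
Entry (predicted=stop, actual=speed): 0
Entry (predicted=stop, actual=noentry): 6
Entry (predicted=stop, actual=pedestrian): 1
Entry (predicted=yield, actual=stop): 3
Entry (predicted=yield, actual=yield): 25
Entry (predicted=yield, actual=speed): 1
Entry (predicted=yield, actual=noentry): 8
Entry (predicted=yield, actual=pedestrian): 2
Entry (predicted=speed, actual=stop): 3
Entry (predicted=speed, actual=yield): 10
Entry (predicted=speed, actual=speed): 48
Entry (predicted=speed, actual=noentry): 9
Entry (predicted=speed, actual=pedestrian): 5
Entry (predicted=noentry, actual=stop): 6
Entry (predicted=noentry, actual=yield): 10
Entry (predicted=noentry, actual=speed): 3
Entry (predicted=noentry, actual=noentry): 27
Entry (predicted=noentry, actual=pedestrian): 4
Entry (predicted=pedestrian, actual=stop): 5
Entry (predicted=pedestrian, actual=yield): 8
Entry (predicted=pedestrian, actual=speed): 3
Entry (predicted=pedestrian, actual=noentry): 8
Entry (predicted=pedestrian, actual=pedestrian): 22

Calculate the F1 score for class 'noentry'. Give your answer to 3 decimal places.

0.500

Take TP from the diagonal, FP from the rest of the 'noentry' prediction marginal, FN from the rest of the 'noentry' actual marginal.
F1 score = 2·TP/(2·TP+FP+FN).
noentry: TP=27, FP=6+10+3+4=23, FN=6+8+9+8=31 → 54/108 = 0.5000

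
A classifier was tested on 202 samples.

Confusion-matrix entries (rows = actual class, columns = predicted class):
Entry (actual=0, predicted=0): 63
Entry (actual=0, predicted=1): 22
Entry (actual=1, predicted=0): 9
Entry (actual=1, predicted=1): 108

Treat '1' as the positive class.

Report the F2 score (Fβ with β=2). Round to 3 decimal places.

Fβ = (1+β²)·TP / ((1+β²)·TP + β²·FN + FP), with β²=4
= 5·108 / (5·108 + 4·9 + 22) = 0.903

0.903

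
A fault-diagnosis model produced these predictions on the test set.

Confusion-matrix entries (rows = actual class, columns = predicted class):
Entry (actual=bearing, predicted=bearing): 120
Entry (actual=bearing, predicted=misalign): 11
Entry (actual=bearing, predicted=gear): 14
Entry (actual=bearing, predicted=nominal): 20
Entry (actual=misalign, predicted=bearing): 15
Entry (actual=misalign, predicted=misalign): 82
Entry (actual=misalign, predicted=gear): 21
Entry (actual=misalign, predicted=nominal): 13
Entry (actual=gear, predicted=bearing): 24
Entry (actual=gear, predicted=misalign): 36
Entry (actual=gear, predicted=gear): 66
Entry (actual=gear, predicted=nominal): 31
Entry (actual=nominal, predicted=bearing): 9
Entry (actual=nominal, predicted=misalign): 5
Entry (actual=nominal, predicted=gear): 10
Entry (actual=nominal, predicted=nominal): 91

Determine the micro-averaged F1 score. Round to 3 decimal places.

Micro-averaging pools counts across classes: ΣTP=359, ΣFP=209, ΣFN=209.
Micro-F1 score = 2·TP/(2·TP+FP+FN) on pooled counts = 0.632 (equals overall accuracy in single-label multiclass).

0.632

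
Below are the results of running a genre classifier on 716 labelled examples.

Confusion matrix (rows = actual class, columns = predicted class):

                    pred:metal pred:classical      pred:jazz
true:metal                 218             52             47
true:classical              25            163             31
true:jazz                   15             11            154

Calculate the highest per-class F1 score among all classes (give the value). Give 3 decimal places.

Per-class F1 score (2·TP/(2·TP+FP+FN)):
  metal: TP=218, FP=25+15=40, FN=52+47=99 → 436/575 = 0.7583
  classical: TP=163, FP=52+11=63, FN=25+31=56 → 326/445 = 0.7326
  jazz: TP=154, FP=47+31=78, FN=15+11=26 → 308/412 = 0.7476
Highest is class 'metal' with F1 score = 0.758.

0.758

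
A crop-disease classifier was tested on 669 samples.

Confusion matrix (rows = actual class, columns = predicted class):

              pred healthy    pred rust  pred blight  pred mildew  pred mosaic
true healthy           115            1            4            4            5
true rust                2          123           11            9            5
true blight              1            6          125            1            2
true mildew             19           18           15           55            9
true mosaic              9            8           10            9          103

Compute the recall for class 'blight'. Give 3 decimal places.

0.926

Take TP from the diagonal, FP from the rest of the 'blight' prediction marginal, FN from the rest of the 'blight' actual marginal.
recall = TP/(TP+FN).
blight: TP=125, FN=1+6+1+2=10 → 125/135 = 0.9259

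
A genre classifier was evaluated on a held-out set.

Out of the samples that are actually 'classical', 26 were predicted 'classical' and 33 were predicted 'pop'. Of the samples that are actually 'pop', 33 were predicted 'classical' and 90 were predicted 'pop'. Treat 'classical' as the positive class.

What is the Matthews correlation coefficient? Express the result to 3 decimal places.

0.172

MCC = (TP·TN − FP·FN) / √((TP+FP)(TP+FN)(TN+FP)(TN+FN))
Numerator = 26·90 − 33·33 = 1251
Denominator = √(59·59·123·123) = √52664049 = 7257.0000
MCC = 1251 / 7257.0000 = 0.172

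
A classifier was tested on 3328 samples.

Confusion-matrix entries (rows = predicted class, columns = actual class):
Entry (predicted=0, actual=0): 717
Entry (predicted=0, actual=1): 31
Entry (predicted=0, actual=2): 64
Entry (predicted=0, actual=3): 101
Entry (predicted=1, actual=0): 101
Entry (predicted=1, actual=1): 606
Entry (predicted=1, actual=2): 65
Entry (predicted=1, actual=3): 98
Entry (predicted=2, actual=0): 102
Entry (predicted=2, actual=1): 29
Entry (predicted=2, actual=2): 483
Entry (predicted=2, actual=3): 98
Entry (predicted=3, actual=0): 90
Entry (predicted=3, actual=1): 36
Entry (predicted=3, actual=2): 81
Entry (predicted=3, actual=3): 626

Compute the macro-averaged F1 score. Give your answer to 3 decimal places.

0.729

Per-class F1 score (2·TP/(2·TP+FP+FN)):
  0: TP=717, FP=31+64+101=196, FN=101+102+90=293 → 1434/1923 = 0.7457
  1: TP=606, FP=101+65+98=264, FN=31+29+36=96 → 1212/1572 = 0.7710
  2: TP=483, FP=102+29+98=229, FN=64+65+81=210 → 966/1405 = 0.6875
  3: TP=626, FP=90+36+81=207, FN=101+98+98=297 → 1252/1756 = 0.7130
Macro-F1 score = mean = (0.7457 + 0.7710 + 0.6875 + 0.7130) / 4 = 0.729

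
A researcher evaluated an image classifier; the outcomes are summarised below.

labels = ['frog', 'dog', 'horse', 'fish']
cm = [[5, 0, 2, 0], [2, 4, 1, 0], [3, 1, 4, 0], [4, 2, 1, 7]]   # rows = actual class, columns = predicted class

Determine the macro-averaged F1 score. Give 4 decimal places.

Per-class F1 score (2·TP/(2·TP+FP+FN)):
  frog: TP=5, FP=2+3+4=9, FN=0+2+0=2 → 10/21 = 0.47619
  dog: TP=4, FP=0+1+2=3, FN=2+1+0=3 → 8/14 = 0.57143
  horse: TP=4, FP=2+1+1=4, FN=3+1+0=4 → 8/16 = 0.50000
  fish: TP=7, FP=0+0+0=0, FN=4+2+1=7 → 14/21 = 0.66667
Macro-F1 score = mean = (0.47619 + 0.57143 + 0.50000 + 0.66667) / 4 = 0.5536

0.5536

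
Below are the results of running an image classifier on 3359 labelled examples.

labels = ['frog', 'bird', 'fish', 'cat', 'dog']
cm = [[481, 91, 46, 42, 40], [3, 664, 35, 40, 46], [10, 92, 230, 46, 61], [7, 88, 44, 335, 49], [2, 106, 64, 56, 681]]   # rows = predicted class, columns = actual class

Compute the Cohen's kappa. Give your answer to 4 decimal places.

0.6329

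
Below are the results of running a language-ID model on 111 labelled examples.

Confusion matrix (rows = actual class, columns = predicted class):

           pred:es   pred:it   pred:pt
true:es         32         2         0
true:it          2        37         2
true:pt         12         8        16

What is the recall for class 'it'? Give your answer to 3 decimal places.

0.902

Treat 'it' as positive and all other classes as negative.
recall = TP/(TP+FN).
it: TP=37, FN=2+2=4 → 37/41 = 0.9024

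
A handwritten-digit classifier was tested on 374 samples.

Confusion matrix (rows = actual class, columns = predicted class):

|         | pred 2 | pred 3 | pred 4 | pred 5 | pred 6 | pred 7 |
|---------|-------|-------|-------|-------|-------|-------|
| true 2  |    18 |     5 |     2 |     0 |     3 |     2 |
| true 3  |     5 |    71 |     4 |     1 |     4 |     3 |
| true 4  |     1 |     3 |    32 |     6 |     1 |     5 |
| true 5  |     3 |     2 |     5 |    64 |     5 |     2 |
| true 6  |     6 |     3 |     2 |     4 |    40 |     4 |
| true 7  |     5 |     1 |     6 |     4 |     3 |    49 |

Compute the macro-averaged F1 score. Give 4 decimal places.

Per-class F1 score (2·TP/(2·TP+FP+FN)):
  2: TP=18, FP=5+1+3+6+5=20, FN=5+2+0+3+2=12 → 36/68 = 0.52941
  3: TP=71, FP=5+3+2+3+1=14, FN=5+4+1+4+3=17 → 142/173 = 0.82081
  4: TP=32, FP=2+4+5+2+6=19, FN=1+3+6+1+5=16 → 64/99 = 0.64646
  5: TP=64, FP=0+1+6+4+4=15, FN=3+2+5+5+2=17 → 128/160 = 0.80000
  6: TP=40, FP=3+4+1+5+3=16, FN=6+3+2+4+4=19 → 80/115 = 0.69565
  7: TP=49, FP=2+3+5+2+4=16, FN=5+1+6+4+3=19 → 98/133 = 0.73684
Macro-F1 score = mean = (0.52941 + 0.82081 + 0.64646 + 0.80000 + 0.69565 + 0.73684) / 6 = 0.7049

0.7049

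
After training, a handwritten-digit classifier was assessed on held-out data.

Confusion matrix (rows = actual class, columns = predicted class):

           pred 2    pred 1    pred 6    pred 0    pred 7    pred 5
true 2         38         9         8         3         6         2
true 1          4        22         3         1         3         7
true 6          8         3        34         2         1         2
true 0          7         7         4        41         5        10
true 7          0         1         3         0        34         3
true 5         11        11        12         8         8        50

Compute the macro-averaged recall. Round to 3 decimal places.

Per-class recall (TP/(TP+FN)):
  2: TP=38, FN=9+8+3+6+2=28 → 38/66 = 0.5758
  1: TP=22, FN=4+3+1+3+7=18 → 22/40 = 0.5500
  6: TP=34, FN=8+3+2+1+2=16 → 34/50 = 0.6800
  0: TP=41, FN=7+7+4+5+10=33 → 41/74 = 0.5541
  7: TP=34, FN=0+1+3+0+3=7 → 34/41 = 0.8293
  5: TP=50, FN=11+11+12+8+8=50 → 50/100 = 0.5000
Macro-recall = mean = (0.5758 + 0.5500 + 0.6800 + 0.5541 + 0.8293 + 0.5000) / 6 = 0.615

0.615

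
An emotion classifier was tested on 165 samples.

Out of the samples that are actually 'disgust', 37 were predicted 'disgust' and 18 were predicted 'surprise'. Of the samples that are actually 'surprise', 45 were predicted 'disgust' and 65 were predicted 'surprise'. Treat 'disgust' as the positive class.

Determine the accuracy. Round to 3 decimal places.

Accuracy = (TP+TN)/N = (37+65)/165 = 0.618

0.618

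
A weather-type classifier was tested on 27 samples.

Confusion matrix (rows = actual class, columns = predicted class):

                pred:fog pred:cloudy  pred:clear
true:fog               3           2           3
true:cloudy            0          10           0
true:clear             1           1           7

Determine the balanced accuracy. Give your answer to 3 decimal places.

Balanced accuracy = mean of per-class recall.
  fog: recall = 3/8 = 0.3750
  cloudy: recall = 10/10 = 1.0000
  clear: recall = 7/9 = 0.7778
Mean = (0.3750 + 1.0000 + 0.7778) / 3 = 0.718

0.718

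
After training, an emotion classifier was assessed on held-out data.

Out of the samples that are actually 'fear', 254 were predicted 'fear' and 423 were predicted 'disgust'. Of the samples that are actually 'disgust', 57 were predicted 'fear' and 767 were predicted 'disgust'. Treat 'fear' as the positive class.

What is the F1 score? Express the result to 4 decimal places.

0.5142

Precision = TP/(TP+FP) = 254/311 = 0.8167
Recall = TP/(TP+FN) = 254/677 = 0.3752
F1 = 2·TP/(2·TP+FP+FN) = 508/988 = 0.5142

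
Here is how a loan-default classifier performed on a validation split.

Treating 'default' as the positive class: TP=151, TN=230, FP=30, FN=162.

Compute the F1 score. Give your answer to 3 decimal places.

Precision = TP/(TP+FP) = 151/181 = 0.8343
Recall = TP/(TP+FN) = 151/313 = 0.4824
F1 = 2·TP/(2·TP+FP+FN) = 302/494 = 0.611

0.611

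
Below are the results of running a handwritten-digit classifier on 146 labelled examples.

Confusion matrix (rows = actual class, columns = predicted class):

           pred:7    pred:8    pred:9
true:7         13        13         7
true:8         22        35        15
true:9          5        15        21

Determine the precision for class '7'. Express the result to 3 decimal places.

Treat '7' as positive and all other classes as negative.
precision = TP/(TP+FP).
7: TP=13, FP=22+5=27 → 13/40 = 0.3250

0.325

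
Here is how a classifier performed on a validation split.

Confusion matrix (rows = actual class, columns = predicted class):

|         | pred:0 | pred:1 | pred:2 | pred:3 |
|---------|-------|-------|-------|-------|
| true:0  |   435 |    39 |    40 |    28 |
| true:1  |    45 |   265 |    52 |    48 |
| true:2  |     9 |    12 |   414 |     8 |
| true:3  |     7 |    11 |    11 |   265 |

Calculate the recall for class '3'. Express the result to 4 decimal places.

recall = TP/(TP+FN).
3: TP=265, FN=7+11+11=29 → 265/294 = 0.90136

0.9014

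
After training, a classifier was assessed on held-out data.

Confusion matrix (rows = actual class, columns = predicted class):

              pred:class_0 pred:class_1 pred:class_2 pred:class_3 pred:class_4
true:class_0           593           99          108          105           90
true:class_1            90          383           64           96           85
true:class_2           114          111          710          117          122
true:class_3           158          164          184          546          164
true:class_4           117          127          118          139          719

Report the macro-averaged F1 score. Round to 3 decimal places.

Per-class F1 score (2·TP/(2·TP+FP+FN)):
  class_0: TP=593, FP=90+114+158+117=479, FN=99+108+105+90=402 → 1186/2067 = 0.5738
  class_1: TP=383, FP=99+111+164+127=501, FN=90+64+96+85=335 → 766/1602 = 0.4782
  class_2: TP=710, FP=108+64+184+118=474, FN=114+111+117+122=464 → 1420/2358 = 0.6022
  class_3: TP=546, FP=105+96+117+139=457, FN=158+164+184+164=670 → 1092/2219 = 0.4921
  class_4: TP=719, FP=90+85+122+164=461, FN=117+127+118+139=501 → 1438/2400 = 0.5992
Macro-F1 score = mean = (0.5738 + 0.4782 + 0.6022 + 0.4921 + 0.5992) / 5 = 0.549

0.549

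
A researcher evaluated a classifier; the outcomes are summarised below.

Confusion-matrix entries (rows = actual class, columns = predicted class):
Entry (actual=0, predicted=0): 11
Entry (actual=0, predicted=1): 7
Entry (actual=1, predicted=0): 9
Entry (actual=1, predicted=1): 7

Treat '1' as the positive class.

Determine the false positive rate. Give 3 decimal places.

FPR = FP/(FP+TN) = 7/(7+11) = 0.389

0.389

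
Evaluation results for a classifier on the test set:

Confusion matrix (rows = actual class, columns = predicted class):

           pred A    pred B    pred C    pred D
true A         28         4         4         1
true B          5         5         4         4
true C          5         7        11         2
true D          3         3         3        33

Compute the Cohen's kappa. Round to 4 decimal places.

Observed agreement pₒ = trace/N = 77/122 = 0.63115
Expected agreement pₑ = Σ (rowᵢ·colᵢ)/N² = (37·41 + 18·19 + 25·22 + 42·40)/122² = 0.27472
κ = (pₒ − pₑ)/(1 − pₑ) = (0.63115 − 0.27472)/(1 − 0.27472) = 0.4914

0.4914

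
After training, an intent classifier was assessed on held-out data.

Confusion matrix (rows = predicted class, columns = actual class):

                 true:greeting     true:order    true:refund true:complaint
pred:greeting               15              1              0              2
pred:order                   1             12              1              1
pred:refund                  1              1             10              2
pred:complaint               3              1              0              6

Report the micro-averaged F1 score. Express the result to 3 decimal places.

Micro-averaging pools counts across classes: ΣTP=43, ΣFP=14, ΣFN=14.
Micro-F1 score = 2·TP/(2·TP+FP+FN) on pooled counts = 0.754 (equals overall accuracy in single-label multiclass).

0.754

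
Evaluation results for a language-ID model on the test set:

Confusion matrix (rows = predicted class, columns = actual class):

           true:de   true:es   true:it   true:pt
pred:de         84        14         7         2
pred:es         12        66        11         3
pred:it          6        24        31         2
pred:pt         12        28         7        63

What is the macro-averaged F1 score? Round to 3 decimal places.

0.643

Per-class F1 score (2·TP/(2·TP+FP+FN)):
  de: TP=84, FP=14+7+2=23, FN=12+6+12=30 → 168/221 = 0.7602
  es: TP=66, FP=12+11+3=26, FN=14+24+28=66 → 132/224 = 0.5893
  it: TP=31, FP=6+24+2=32, FN=7+11+7=25 → 62/119 = 0.5210
  pt: TP=63, FP=12+28+7=47, FN=2+3+2=7 → 126/180 = 0.7000
Macro-F1 score = mean = (0.7602 + 0.5893 + 0.5210 + 0.7000) / 4 = 0.643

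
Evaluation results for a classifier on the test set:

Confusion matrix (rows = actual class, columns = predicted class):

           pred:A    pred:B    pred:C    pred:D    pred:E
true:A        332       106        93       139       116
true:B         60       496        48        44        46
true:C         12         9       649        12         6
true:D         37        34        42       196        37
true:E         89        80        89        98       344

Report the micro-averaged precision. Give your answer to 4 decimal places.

Micro-averaging pools counts across classes: ΣTP=2017, ΣFP=1197, ΣFN=1197.
Micro-precision = TP/(TP+FP) on pooled counts = 0.6276 (equals overall accuracy in single-label multiclass).

0.6276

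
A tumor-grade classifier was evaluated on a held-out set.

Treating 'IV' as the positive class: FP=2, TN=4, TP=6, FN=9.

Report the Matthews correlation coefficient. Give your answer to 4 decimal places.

0.0620

MCC = (TP·TN − FP·FN) / √((TP+FP)(TP+FN)(TN+FP)(TN+FN))
Numerator = 6·4 − 2·9 = 6
Denominator = √(8·15·6·13) = √9360 = 96.7471
MCC = 6 / 96.7471 = 0.0620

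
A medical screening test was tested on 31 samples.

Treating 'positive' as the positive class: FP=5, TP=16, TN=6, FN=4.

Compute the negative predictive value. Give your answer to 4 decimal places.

0.6000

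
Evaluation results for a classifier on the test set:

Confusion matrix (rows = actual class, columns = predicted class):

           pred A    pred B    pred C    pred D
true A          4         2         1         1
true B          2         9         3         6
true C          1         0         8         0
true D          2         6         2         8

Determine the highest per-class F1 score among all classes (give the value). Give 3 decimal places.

0.696

Per-class F1 score (2·TP/(2·TP+FP+FN)):
  A: TP=4, FP=2+1+2=5, FN=2+1+1=4 → 8/17 = 0.4706
  B: TP=9, FP=2+0+6=8, FN=2+3+6=11 → 18/37 = 0.4865
  C: TP=8, FP=1+3+2=6, FN=1+0+0=1 → 16/23 = 0.6957
  D: TP=8, FP=1+6+0=7, FN=2+6+2=10 → 16/33 = 0.4848
Highest is class 'C' with F1 score = 0.696.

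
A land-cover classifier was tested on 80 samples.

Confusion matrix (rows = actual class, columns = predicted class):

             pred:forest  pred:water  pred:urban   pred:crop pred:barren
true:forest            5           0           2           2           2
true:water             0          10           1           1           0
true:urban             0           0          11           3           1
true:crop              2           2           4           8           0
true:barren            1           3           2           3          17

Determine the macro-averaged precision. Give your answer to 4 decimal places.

0.6325

Per-class precision (TP/(TP+FP)):
  forest: TP=5, FP=0+0+2+1=3 → 5/8 = 0.62500
  water: TP=10, FP=0+0+2+3=5 → 10/15 = 0.66667
  urban: TP=11, FP=2+1+4+2=9 → 11/20 = 0.55000
  crop: TP=8, FP=2+1+3+3=9 → 8/17 = 0.47059
  barren: TP=17, FP=2+0+1+0=3 → 17/20 = 0.85000
Macro-precision = mean = (0.62500 + 0.66667 + 0.55000 + 0.47059 + 0.85000) / 5 = 0.6325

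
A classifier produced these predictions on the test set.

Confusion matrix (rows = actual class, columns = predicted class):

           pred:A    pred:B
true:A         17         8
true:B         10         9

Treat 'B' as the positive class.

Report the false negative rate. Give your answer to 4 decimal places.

0.5263

FNR = FN/(FN+TP) = 10/(10+9) = 0.5263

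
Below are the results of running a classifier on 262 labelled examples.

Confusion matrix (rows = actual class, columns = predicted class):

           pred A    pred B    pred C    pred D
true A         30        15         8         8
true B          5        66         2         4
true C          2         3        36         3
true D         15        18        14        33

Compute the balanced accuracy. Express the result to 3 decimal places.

0.645

Balanced accuracy = mean of per-class recall.
  A: recall = 30/61 = 0.4918
  B: recall = 66/77 = 0.8571
  C: recall = 36/44 = 0.8182
  D: recall = 33/80 = 0.4125
Mean = (0.4918 + 0.8571 + 0.8182 + 0.4125) / 4 = 0.645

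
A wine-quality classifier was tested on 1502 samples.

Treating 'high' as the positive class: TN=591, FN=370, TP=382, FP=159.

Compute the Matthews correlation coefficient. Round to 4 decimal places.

MCC = (TP·TN − FP·FN) / √((TP+FP)(TP+FN)(TN+FP)(TN+FN))
Numerator = 382·591 − 159·370 = 166932
Denominator = √(541·752·750·961) = √293224164000 = 541501.7673
MCC = 166932 / 541501.7673 = 0.3083

0.3083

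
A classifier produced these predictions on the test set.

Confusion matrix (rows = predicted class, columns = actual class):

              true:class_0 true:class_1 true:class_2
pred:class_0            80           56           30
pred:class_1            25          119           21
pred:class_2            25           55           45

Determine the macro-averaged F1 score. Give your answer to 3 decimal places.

Per-class F1 score (2·TP/(2·TP+FP+FN)):
  class_0: TP=80, FP=56+30=86, FN=25+25=50 → 160/296 = 0.5405
  class_1: TP=119, FP=25+21=46, FN=56+55=111 → 238/395 = 0.6025
  class_2: TP=45, FP=25+55=80, FN=30+21=51 → 90/221 = 0.4072
Macro-F1 score = mean = (0.5405 + 0.6025 + 0.4072) / 3 = 0.517

0.517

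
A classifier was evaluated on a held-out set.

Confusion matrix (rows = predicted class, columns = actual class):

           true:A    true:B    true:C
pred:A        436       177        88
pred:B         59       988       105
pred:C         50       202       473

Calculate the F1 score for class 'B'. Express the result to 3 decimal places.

0.784

One-vs-rest for 'B': TP = diagonal; FP = other classes predicted 'B'; FN = 'B' predicted as other.
F1 score = 2·TP/(2·TP+FP+FN).
B: TP=988, FP=59+105=164, FN=177+202=379 → 1976/2519 = 0.7844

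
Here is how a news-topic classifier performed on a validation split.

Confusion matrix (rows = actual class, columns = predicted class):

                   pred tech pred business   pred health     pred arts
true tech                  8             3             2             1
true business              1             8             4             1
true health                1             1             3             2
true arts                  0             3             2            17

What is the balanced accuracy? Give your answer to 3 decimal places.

Balanced accuracy = mean of per-class recall.
  tech: recall = 8/14 = 0.5714
  business: recall = 8/14 = 0.5714
  health: recall = 3/7 = 0.4286
  arts: recall = 17/22 = 0.7727
Mean = (0.5714 + 0.5714 + 0.4286 + 0.7727) / 4 = 0.586

0.586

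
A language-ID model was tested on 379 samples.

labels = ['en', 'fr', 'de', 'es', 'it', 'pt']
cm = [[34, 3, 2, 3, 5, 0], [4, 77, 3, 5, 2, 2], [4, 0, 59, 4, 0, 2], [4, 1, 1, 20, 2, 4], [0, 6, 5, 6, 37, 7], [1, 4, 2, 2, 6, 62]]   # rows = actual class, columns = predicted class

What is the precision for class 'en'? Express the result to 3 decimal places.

precision = TP/(TP+FP).
en: TP=34, FP=4+4+4+0+1=13 → 34/47 = 0.7234

0.723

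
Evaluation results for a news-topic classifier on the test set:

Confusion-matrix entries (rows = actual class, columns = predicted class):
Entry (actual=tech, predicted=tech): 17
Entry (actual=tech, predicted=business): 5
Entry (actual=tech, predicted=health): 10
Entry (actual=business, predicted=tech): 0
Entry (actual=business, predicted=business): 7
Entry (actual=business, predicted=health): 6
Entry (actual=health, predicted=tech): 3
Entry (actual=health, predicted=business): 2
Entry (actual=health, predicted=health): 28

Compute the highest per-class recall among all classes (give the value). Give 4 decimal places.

Per-class recall (TP/(TP+FN)):
  tech: TP=17, FN=5+10=15 → 17/32 = 0.53125
  business: TP=7, FN=0+6=6 → 7/13 = 0.53846
  health: TP=28, FN=3+2=5 → 28/33 = 0.84848
Highest is class 'health' with recall = 0.8485.

0.8485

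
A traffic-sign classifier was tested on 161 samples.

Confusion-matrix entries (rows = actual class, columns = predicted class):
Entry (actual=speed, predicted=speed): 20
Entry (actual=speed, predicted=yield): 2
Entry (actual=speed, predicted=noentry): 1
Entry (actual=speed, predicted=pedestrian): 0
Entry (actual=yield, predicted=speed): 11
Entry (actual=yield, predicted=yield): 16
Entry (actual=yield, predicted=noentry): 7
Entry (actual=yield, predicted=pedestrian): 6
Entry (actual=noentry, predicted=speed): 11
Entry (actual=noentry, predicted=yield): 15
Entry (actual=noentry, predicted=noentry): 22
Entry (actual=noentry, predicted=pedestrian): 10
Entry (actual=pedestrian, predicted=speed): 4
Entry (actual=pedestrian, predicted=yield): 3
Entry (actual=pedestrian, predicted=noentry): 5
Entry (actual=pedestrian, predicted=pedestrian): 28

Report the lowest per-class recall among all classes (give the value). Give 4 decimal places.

0.3793

Per-class recall (TP/(TP+FN)):
  speed: TP=20, FN=2+1+0=3 → 20/23 = 0.86957
  yield: TP=16, FN=11+7+6=24 → 16/40 = 0.40000
  noentry: TP=22, FN=11+15+10=36 → 22/58 = 0.37931
  pedestrian: TP=28, FN=4+3+5=12 → 28/40 = 0.70000
Lowest is class 'noentry' with recall = 0.3793.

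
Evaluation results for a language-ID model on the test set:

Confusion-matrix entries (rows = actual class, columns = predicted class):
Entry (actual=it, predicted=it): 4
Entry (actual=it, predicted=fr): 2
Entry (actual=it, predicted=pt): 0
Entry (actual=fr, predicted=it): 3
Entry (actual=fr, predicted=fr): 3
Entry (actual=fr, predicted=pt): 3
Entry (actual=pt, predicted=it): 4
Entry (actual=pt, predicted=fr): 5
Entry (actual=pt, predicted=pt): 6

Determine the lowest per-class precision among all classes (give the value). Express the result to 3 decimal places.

0.300

Per-class precision (TP/(TP+FP)):
  it: TP=4, FP=3+4=7 → 4/11 = 0.3636
  fr: TP=3, FP=2+5=7 → 3/10 = 0.3000
  pt: TP=6, FP=0+3=3 → 6/9 = 0.6667
Lowest is class 'fr' with precision = 0.300.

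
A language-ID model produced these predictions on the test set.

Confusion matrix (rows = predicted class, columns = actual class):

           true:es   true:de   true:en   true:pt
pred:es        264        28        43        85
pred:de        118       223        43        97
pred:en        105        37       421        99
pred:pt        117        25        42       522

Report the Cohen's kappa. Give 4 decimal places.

0.5008

Observed agreement pₒ = trace/N = 1430/2269 = 0.63023
Expected agreement pₑ = Σ (rowᵢ·colᵢ)/N² = (604·420 + 313·481 + 549·662 + 803·706)/2269² = 0.25923
κ = (pₒ − pₑ)/(1 − pₑ) = (0.63023 − 0.25923)/(1 − 0.25923) = 0.5008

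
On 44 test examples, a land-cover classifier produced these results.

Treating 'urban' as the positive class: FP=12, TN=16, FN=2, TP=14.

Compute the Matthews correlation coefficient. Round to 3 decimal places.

0.437

MCC = (TP·TN − FP·FN) / √((TP+FP)(TP+FN)(TN+FP)(TN+FN))
Numerator = 14·16 − 12·2 = 200
Denominator = √(26·16·28·18) = √209664 = 457.8908
MCC = 200 / 457.8908 = 0.437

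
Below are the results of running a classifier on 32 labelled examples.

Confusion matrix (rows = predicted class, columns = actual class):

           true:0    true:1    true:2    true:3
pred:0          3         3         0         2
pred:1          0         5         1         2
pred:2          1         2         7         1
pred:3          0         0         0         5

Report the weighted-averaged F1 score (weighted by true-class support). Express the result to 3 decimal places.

0.629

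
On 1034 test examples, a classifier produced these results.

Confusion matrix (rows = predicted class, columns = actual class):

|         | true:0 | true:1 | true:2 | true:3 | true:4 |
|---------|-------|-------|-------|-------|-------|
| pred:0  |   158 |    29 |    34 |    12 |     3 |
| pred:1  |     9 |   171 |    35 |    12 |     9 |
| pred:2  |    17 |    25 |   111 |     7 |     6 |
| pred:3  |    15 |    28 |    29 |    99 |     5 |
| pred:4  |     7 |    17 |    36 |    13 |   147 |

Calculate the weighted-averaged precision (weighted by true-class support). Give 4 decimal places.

0.6687

Per-class precision (TP/(TP+FP)):
  0: TP=158, FP=29+34+12+3=78 → 158/236 = 0.66949
  1: TP=171, FP=9+35+12+9=65 → 171/236 = 0.72458
  2: TP=111, FP=17+25+7+6=55 → 111/166 = 0.66867
  3: TP=99, FP=15+28+29+5=77 → 99/176 = 0.56250
  4: TP=147, FP=7+17+36+13=73 → 147/220 = 0.66818
Weighted-precision = Σ (supportᵢ/N)·precisionᵢ with N=1034: (206/1034)·0.66949 + (270/1034)·0.72458 + (245/1034)·0.66867 + (143/1034)·0.56250 + (170/1034)·0.66818 = 0.6687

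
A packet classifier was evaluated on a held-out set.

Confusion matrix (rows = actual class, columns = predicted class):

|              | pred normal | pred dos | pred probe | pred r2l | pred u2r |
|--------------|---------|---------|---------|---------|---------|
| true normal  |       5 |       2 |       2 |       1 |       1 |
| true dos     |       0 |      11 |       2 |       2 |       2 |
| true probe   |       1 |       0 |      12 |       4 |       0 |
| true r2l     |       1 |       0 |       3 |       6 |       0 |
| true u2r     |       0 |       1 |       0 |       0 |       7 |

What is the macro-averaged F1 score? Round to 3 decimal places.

0.646

Per-class F1 score (2·TP/(2·TP+FP+FN)):
  normal: TP=5, FP=0+1+1+0=2, FN=2+2+1+1=6 → 10/18 = 0.5556
  dos: TP=11, FP=2+0+0+1=3, FN=0+2+2+2=6 → 22/31 = 0.7097
  probe: TP=12, FP=2+2+3+0=7, FN=1+0+4+0=5 → 24/36 = 0.6667
  r2l: TP=6, FP=1+2+4+0=7, FN=1+0+3+0=4 → 12/23 = 0.5217
  u2r: TP=7, FP=1+2+0+0=3, FN=0+1+0+0=1 → 14/18 = 0.7778
Macro-F1 score = mean = (0.5556 + 0.7097 + 0.6667 + 0.5217 + 0.7778) / 5 = 0.646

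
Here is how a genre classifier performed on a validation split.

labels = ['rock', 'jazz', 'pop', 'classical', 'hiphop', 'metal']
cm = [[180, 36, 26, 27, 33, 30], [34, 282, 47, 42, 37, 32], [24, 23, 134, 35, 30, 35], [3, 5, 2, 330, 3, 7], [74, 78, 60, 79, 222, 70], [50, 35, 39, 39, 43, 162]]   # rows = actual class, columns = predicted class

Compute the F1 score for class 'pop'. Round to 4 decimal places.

0.4550

Treat 'pop' as positive and all other classes as negative.
F1 score = 2·TP/(2·TP+FP+FN).
pop: TP=134, FP=26+47+2+60+39=174, FN=24+23+35+30+35=147 → 268/589 = 0.45501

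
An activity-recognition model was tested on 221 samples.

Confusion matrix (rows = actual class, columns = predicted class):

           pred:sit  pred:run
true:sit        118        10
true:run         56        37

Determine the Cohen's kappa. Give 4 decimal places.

0.3429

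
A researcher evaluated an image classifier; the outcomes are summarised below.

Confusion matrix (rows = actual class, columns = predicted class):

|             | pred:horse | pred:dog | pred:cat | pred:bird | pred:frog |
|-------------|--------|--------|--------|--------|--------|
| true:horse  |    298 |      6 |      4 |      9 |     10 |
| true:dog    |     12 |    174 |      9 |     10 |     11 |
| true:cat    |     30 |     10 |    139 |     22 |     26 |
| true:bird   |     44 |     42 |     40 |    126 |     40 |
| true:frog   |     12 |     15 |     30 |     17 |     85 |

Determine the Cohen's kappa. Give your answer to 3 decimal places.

Observed agreement pₒ = trace/N = 822/1221 = 0.6732
Expected agreement pₑ = Σ (rowᵢ·colᵢ)/N² = (327·396 + 216·247 + 227·222 + 292·184 + 159·172)/1221² = 0.2108
κ = (pₒ − pₑ)/(1 − pₑ) = (0.6732 − 0.2108)/(1 − 0.2108) = 0.586

0.586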